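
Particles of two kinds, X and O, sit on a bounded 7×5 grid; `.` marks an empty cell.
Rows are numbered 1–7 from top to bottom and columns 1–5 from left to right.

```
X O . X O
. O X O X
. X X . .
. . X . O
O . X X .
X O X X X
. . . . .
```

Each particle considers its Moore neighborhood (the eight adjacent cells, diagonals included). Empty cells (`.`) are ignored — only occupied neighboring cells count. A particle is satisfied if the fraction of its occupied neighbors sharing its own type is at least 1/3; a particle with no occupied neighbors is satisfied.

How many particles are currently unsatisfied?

Row 1: (1,1)X 0/2 not · (1,2)O 1/3 satisfied · (1,4)X 2/4 satisfied · (1,5)O 1/3 satisfied
Row 2: (2,2)O 1/5 not · (2,3)X 3/6 satisfied · (2,4)O 1/5 not · (2,5)X 1/3 satisfied
Row 3: (3,2)X 3/4 satisfied · (3,3)X 3/5 satisfied
Row 4: (4,3)X 4/4 satisfied · (4,5)O 0/1 not
Row 5: (5,1)O 1/2 satisfied · (5,3)X 4/5 satisfied · (5,4)X 5/6 satisfied
Row 6: (6,1)X 0/2 not · (6,2)O 1/4 not · (6,3)X 3/4 satisfied · (6,4)X 4/4 satisfied · (6,5)X 2/2 satisfied
Unsatisfied: (1,1), (2,2), (2,4), (4,5), (6,1), (6,2) — 6 in total.

6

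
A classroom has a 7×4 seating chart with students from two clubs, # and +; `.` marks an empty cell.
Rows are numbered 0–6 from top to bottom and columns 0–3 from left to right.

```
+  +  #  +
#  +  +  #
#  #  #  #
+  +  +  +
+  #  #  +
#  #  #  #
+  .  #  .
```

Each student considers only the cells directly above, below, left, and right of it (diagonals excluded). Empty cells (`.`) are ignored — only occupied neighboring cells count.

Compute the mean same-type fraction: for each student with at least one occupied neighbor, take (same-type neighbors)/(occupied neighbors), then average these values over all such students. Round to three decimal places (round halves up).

(0,0)+ 1/2
(0,1)+ 2/3
(0,2)# 0/3
(0,3)+ 0/2
(1,0)# 1/3
(1,1)+ 2/4
(1,2)+ 1/4
(1,3)# 1/3
(2,0)# 2/3
(2,1)# 2/4
(2,2)# 2/4
(2,3)# 2/3
(3,0)+ 2/3
(3,1)+ 2/4
(3,2)+ 2/4
(3,3)+ 2/3
(4,0)+ 1/3
(4,1)# 2/4
(4,2)# 2/4
(4,3)+ 1/3
(5,0)# 1/3
(5,1)# 3/3
(5,2)# 4/4
(5,3)# 1/2
(6,0)+ 0/1
(6,2)# 1/1
Sum over 26 students: 1/2 + 2/3 + 0/3 + 0/2 + 1/3 + 2/4 + 1/4 + 1/3 + 2/3 + 2/4 + 2/4 + 2/3 + 2/3 + 2/4 + 2/4 + 2/3 + 1/3 + 2/4 + 2/4 + 1/3 + 1/3 + 3/3 + 4/4 + 1/2 + 0/1 + 1/1 = 51/4; mean = 51/4 ÷ 26 = 51/104 = 0.490384… → 0.490.

0.490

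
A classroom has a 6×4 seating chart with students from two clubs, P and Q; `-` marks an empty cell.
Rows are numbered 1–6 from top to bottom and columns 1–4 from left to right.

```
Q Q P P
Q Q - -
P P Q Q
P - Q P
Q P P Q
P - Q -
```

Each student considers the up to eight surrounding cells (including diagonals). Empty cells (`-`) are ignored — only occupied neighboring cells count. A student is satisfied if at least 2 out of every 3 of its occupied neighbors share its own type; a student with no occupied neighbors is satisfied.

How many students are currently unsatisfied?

Row 1: (1,1)Q 3/3 ok · (1,2)Q 3/4 ok · (1,3)P 1/3 unhappy · (1,4)P 1/1 ok
Row 2: (2,1)Q 3/5 unhappy · (2,2)Q 4/7 unhappy
Row 3: (3,1)P 2/4 unhappy · (3,2)P 2/6 unhappy · (3,3)Q 3/5 unhappy · (3,4)Q 2/3 ok
Row 4: (4,1)P 3/4 ok · (4,3)Q 3/7 unhappy · (4,4)P 1/5 unhappy
Row 5: (5,1)Q 0/3 unhappy · (5,2)P 3/6 unhappy · (5,3)P 2/5 unhappy · (5,4)Q 2/4 unhappy
Row 6: (6,1)P 1/2 unhappy · (6,3)Q 1/3 unhappy
Unsatisfied: (1,3), (2,1), (2,2), (3,1), (3,2), (3,3), (4,3), (4,4), (5,1), (5,2), (5,3), (5,4), (6,1), (6,3) — 14 in total.

14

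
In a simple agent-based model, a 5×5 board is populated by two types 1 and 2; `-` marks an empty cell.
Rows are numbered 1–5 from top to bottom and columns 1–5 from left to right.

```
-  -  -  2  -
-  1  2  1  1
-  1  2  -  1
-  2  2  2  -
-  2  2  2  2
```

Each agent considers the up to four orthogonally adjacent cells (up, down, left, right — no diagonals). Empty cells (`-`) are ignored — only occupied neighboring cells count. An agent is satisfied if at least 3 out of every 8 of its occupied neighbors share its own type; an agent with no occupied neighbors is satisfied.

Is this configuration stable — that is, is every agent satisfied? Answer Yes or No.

(1,4)2 0/1 not
(2,2)1 1/2 satisfied
(2,3)2 1/3 not
(2,4)1 1/3 not
(2,5)1 2/2 satisfied
(3,2)1 1/3 not
(3,3)2 2/3 satisfied
(3,5)1 1/1 satisfied
(4,2)2 2/3 satisfied
(4,3)2 4/4 satisfied
(4,4)2 2/2 satisfied
(5,2)2 2/2 satisfied
(5,3)2 3/3 satisfied
(5,4)2 3/3 satisfied
(5,5)2 1/1 satisfied
For instance (1,4) has only 0/1 same-type neighbors, below 3/8.

No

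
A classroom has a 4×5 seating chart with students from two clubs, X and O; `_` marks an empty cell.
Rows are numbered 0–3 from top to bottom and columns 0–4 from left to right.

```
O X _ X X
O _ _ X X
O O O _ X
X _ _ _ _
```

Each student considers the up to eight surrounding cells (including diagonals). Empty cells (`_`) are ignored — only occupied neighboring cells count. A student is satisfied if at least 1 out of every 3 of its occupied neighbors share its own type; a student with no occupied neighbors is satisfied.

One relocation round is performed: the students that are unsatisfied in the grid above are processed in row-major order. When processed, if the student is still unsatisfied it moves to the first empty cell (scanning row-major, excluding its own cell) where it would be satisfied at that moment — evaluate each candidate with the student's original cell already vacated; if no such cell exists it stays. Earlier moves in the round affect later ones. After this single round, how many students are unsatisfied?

Initially unsatisfied (in order): (0,1), (3,0).
  (0,1) → (0,2).
  (3,0) → (0,1).
Resulting grid:
O X X X X
O _ _ X X
O O O _ X
_ _ _ _ _
All satisfied now.

0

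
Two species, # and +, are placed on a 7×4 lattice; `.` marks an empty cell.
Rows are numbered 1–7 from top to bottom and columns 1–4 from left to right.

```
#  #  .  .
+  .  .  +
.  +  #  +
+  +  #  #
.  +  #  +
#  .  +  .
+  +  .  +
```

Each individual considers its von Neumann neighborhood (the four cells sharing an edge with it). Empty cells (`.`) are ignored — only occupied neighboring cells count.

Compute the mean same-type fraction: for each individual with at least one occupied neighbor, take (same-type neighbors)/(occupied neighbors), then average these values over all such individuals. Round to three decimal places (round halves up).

(1,1)# 1/2
(1,2)# 1/1
(2,1)+ 0/1
(2,4)+ 1/1
(3,2)+ 1/2
(3,3)# 1/3
(3,4)+ 1/3
(4,1)+ 1/1
(4,2)+ 3/4
(4,3)# 3/4
(4,4)# 1/3
(5,2)+ 1/2
(5,3)# 1/4
(5,4)+ 0/2
(6,1)# 0/1
(6,3)+ 0/1
(7,1)+ 1/2
(7,2)+ 1/1
(7,4)+ — no occupied neighbors
Sum over 18 individuals: 1/2 + 1/1 + 0/1 + 1/1 + 1/2 + 1/3 + 1/3 + 1/1 + 3/4 + 3/4 + 1/3 + 1/2 + 1/4 + 0/2 + 0/1 + 0/1 + 1/2 + 1/1 = 35/4; mean = 35/4 ÷ 18 = 35/72 = 0.486111… → 0.486.

0.486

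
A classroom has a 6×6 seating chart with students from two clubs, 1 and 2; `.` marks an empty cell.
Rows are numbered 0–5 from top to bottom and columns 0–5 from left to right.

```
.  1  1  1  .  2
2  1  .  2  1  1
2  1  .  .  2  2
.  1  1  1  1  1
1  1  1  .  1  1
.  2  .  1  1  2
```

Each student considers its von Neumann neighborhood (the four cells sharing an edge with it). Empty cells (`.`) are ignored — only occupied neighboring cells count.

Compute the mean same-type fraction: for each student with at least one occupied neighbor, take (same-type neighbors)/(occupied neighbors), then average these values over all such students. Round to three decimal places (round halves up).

(0,1)1 2/2
(0,2)1 2/2
(0,3)1 1/2
(0,5)2 0/1
(1,0)2 1/2
(1,1)1 2/3
(1,3)2 0/2
(1,4)1 1/3
(1,5)1 1/3
(2,0)2 1/2
(2,1)1 2/3
(2,4)2 1/3
(2,5)2 1/3
(3,1)1 3/3
(3,2)1 3/3
(3,3)1 2/2
(3,4)1 3/4
(3,5)1 2/3
(4,0)1 1/1
(4,1)1 3/4
(4,2)1 2/2
(4,4)1 3/3
(4,5)1 2/3
(5,1)2 0/1
(5,3)1 1/1
(5,4)1 2/3
(5,5)2 0/2
Sum over 27 students: 2/2 + 2/2 + 1/2 + 0/1 + 1/2 + 2/3 + 0/2 + 1/3 + 1/3 + 1/2 + 2/3 + 1/3 + 1/3 + 3/3 + 3/3 + 2/2 + 3/4 + 2/3 + 1/1 + 3/4 + 2/2 + 3/3 + 2/3 + 0/1 + 1/1 + 2/3 + 0/2 = 50/3; mean = 50/3 ÷ 27 = 50/81 = 0.617283… → 0.617.

0.617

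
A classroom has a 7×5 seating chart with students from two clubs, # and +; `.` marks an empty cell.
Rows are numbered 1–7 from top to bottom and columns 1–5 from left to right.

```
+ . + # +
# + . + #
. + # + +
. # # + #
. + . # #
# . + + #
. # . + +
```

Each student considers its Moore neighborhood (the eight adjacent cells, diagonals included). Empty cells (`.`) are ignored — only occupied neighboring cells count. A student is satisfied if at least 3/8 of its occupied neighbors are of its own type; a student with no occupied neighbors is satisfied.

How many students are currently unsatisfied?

8

Row 1: (1,1)+ 1/2 satisfied · (1,3)+ 2/3 satisfied · (1,4)# 1/4 not · (1,5)+ 1/3 not
Row 2: (2,1)# 0/3 not · (2,2)+ 3/5 satisfied · (2,4)+ 4/7 satisfied · (2,5)# 1/5 not
Row 3: (3,2)+ 1/5 not · (3,3)# 2/7 not · (3,4)+ 3/7 satisfied · (3,5)+ 3/5 satisfied
Row 4: (4,2)# 2/4 satisfied · (4,3)# 3/7 satisfied · (4,4)+ 2/7 not · (4,5)# 2/5 satisfied
Row 5: (5,2)+ 1/4 not · (5,4)# 4/7 satisfied · (5,5)# 3/5 satisfied
Row 6: (6,1)# 1/2 satisfied · (6,3)+ 3/5 satisfied · (6,4)+ 3/6 satisfied · (6,5)# 2/5 satisfied
Row 7: (7,2)# 1/2 satisfied · (7,4)+ 3/4 satisfied · (7,5)+ 2/3 satisfied
Unsatisfied: (1,4), (1,5), (2,1), (2,5), (3,2), (3,3), (4,4), (5,2) — 8 in total.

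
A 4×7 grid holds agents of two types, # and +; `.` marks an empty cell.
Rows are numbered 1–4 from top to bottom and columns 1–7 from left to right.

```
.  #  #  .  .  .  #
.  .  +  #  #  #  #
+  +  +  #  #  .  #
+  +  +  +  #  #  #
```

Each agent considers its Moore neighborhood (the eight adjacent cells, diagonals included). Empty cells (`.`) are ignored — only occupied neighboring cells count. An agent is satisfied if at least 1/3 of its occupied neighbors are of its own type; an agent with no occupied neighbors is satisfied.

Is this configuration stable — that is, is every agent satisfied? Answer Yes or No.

(1,2)# 1/2 satisfied
(1,3)# 2/3 satisfied
(1,7)# 2/2 satisfied
(2,3)+ 2/6 satisfied
(2,4)# 4/6 satisfied
(2,5)# 4/4 satisfied
(2,6)# 5/5 satisfied
(2,7)# 3/3 satisfied
(3,1)+ 3/3 satisfied
(3,2)+ 6/6 satisfied
(3,3)+ 5/7 satisfied
(3,4)# 4/8 satisfied
(3,5)# 6/7 satisfied
(3,7)# 4/4 satisfied
(4,1)+ 3/3 satisfied
(4,2)+ 5/5 satisfied
(4,3)+ 4/5 satisfied
(4,4)+ 2/5 satisfied
(4,5)# 3/4 satisfied
(4,6)# 4/4 satisfied
(4,7)# 2/2 satisfied
All meet the threshold, so the configuration is stable.

Yes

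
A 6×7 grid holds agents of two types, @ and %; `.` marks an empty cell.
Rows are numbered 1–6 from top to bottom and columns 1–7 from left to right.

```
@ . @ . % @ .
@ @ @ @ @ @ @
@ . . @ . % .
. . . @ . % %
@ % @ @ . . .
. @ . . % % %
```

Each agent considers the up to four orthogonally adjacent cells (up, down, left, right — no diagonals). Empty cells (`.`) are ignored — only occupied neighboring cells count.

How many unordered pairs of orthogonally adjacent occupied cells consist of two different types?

6

Scan each occupied cell's neighbors to the right and below so each pair is counted once.
Row 1: @(1,1)–@(2,1)= @(1,3)–@(2,3)= %(1,5)–@(1,6)≠ %(1,5)–@(2,5)≠ @(1,6)–@(2,6)=  → 2/5 unlike.
Row 2: @(2,1)–@(2,2)= @(2,1)–@(3,1)= @(2,2)–@(2,3)= @(2,3)–@(2,4)= @(2,4)–@(2,5)= @(2,4)–@(3,4)= @(2,5)–@(2,6)= @(2,6)–@(2,7)= @(2,6)–%(3,6)≠  → 1/9 unlike.
Row 3: @(3,4)–@(4,4)= %(3,6)–%(4,6)=  → 0/2 unlike.
Row 4: @(4,4)–@(5,4)= %(4,6)–%(4,7)=  → 0/2 unlike.
Row 5: @(5,1)–%(5,2)≠ %(5,2)–@(5,3)≠ %(5,2)–@(6,2)≠ @(5,3)–@(5,4)=  → 3/4 unlike.
Row 6: %(6,5)–%(6,6)= %(6,6)–%(6,7)=  → 0/2 unlike.
Total adjacent occupied pairs: 24; unlike-type pairs: 6.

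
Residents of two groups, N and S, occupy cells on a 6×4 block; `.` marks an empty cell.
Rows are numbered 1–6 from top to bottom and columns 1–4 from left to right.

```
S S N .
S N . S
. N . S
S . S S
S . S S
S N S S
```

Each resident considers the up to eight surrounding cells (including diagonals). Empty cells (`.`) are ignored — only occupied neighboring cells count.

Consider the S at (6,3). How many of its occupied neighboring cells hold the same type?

3

Occupied neighbors of (6,3): (5,3)=S, (5,4)=S, (6,2)=N, (6,4)=S.
Same type (S): 3 of 4.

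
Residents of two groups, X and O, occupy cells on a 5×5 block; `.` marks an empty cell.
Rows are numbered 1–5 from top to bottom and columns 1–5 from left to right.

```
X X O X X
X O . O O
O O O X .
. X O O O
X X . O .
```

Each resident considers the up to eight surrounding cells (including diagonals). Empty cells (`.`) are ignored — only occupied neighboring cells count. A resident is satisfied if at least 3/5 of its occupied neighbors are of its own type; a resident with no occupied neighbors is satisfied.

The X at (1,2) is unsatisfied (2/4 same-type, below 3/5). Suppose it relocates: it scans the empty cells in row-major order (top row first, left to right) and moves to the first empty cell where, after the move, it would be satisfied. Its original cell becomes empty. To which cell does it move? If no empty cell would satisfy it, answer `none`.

(4,1)

Vacating (1,2). Empty cells in order:
  (2,3): 2/7 same-type → still unsatisfied.
  (3,5): 1/5 same-type → still unsatisfied.
  (4,1): 3/5 same-type → satisfied — stop here.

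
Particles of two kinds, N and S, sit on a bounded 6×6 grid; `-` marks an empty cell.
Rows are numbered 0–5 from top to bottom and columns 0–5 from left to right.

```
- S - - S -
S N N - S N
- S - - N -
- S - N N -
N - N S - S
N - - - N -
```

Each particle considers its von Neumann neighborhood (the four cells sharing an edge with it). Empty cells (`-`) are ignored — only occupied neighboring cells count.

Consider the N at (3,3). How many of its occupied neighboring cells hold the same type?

Occupied neighbors of (3,3): (4,3)=S, (3,4)=N.
Same type (N): 1 of 2.

1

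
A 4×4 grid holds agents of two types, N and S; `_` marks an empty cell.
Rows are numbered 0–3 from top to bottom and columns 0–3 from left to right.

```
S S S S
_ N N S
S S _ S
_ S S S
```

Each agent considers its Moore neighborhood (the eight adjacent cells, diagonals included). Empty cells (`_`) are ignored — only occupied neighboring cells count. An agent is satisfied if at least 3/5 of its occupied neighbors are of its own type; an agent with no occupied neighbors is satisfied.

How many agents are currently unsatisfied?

4

(0,0)S 1/2 ✗
(0,1)S 2/4 ✗
(0,2)S 3/5 ✓
(0,3)S 2/3 ✓
(1,1)N 1/6 ✗
(1,2)N 1/7 ✗
(1,3)S 3/4 ✓
(2,0)S 2/3 ✓
(2,1)S 3/5 ✓
(2,3)S 3/4 ✓
(3,1)S 3/3 ✓
(3,2)S 4/4 ✓
(3,3)S 2/2 ✓
Unsatisfied: (0,0), (0,1), (1,1), (1,2) — 4 in total.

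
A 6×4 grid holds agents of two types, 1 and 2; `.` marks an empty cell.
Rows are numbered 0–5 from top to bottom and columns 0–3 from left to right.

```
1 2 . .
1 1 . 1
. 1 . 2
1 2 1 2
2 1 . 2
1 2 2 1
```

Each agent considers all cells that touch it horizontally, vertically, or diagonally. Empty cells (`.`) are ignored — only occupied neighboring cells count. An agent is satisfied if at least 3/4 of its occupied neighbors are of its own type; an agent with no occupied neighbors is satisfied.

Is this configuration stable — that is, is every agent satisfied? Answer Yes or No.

Row 0: (0,0)1 2/3 unhappy · (0,1)2 0/3 unhappy
Row 1: (1,0)1 3/4 ok · (1,1)1 3/4 ok · (1,3)1 0/1 unhappy
Row 2: (2,1)1 4/5 ok · (2,3)2 1/3 unhappy
Row 3: (3,0)1 2/4 unhappy · (3,1)2 1/5 unhappy · (3,2)1 2/6 unhappy · (3,3)2 2/3 unhappy
Row 4: (4,0)2 2/5 unhappy · (4,1)1 3/7 unhappy · (4,3)2 2/4 unhappy
Row 5: (5,0)1 1/3 unhappy · (5,1)2 2/4 unhappy · (5,2)2 2/4 unhappy · (5,3)1 0/2 unhappy
For instance (0,0) has only 2/3 same-type neighbors, below 3/4.

No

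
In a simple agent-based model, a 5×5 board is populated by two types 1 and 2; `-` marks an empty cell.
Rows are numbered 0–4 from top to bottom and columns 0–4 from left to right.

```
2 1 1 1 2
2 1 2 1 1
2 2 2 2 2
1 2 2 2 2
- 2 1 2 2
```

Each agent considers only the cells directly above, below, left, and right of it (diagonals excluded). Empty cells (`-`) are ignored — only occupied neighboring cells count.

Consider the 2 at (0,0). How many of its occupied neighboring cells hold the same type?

1

Occupied neighbors of (0,0): (1,0)=2, (0,1)=1.
Same type (2): 1 of 2.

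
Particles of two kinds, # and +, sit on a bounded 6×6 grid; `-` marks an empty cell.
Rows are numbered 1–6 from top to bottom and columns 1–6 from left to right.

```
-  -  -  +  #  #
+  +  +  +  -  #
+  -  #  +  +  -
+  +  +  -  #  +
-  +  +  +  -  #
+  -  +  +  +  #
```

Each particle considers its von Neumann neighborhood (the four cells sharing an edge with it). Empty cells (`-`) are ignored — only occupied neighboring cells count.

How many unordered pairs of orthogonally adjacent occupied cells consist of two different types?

Scan each occupied cell's neighbors to the right and below so each pair is counted once.
From row 1: 1 unlike of 4 pairs (running 1/4).
From row 2: 1 unlike of 6 pairs (running 2/10).
From row 3: 3 unlike of 5 pairs (running 5/15).
From row 4: 2 unlike of 6 pairs (running 7/21).
From row 5: 0 unlike of 5 pairs (running 7/26).
From row 6: 1 unlike of 3 pairs (running 8/29).
Total adjacent occupied pairs: 29; unlike-type pairs: 8.

8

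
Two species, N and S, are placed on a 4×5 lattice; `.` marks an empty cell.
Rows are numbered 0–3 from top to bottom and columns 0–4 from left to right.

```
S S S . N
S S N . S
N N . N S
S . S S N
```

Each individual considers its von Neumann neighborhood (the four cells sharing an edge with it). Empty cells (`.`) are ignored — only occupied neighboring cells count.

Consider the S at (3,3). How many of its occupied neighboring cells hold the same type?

1

Occupied neighbors of (3,3): (2,3)=N, (3,2)=S, (3,4)=N.
Same type (S): 1 of 3.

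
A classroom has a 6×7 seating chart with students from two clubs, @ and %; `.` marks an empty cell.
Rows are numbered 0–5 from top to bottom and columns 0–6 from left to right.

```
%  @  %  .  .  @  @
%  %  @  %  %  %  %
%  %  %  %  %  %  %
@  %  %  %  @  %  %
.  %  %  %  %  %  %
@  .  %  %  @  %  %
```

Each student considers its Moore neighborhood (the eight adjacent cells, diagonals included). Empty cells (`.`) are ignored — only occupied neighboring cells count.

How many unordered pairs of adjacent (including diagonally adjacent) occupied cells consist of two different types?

33

Scan each occupied cell's neighbors to the right and below (and the two forward diagonals) so each pair is counted once.
Row 0: %(0,0)–@(0,1)≠ %(0,0)–%(1,0)= %(0,0)–%(1,1)= @(0,1)–%(0,2)≠ @(0,1)–%(1,1)≠ @(0,1)–@(1,2)= @(0,1)–%(1,0)≠ %(0,2)–@(1,2)≠ %(0,2)–%(1,3)= %(0,2)–%(1,1)= @(0,5)–@(0,6)= @(0,5)–%(1,5)≠ @(0,5)–%(1,6)≠ @(0,5)–%(1,4)≠ @(0,6)–%(1,6)≠ @(0,6)–%(1,5)≠  → 10/16 unlike.
Row 1: %(1,0)–%(1,1)= %(1,0)–%(2,0)= %(1,0)–%(2,1)= %(1,1)–@(1,2)≠ %(1,1)–%(2,1)= %(1,1)–%(2,2)= %(1,1)–%(2,0)= @(1,2)–%(1,3)≠ @(1,2)–%(2,2)≠ @(1,2)–%(2,3)≠ @(1,2)–%(2,1)≠ %(1,3)–%(1,4)= %(1,3)–%(2,3)= %(1,3)–%(2,4)= %(1,3)–%(2,2)= %(1,4)–%(1,5)= %(1,4)–%(2,4)= %(1,4)–%(2,5)= %(1,4)–%(2,3)= %(1,5)–%(1,6)= %(1,5)–%(2,5)= %(1,5)–%(2,6)= %(1,5)–%(2,4)= %(1,6)–%(2,6)= %(1,6)–%(2,5)=  → 5/25 unlike.
Row 2: %(2,0)–%(2,1)= %(2,0)–@(3,0)≠ %(2,0)–%(3,1)= %(2,1)–%(2,2)= %(2,1)–%(3,1)= %(2,1)–%(3,2)= %(2,1)–@(3,0)≠ %(2,2)–%(2,3)= %(2,2)–%(3,2)= %(2,2)–%(3,3)= %(2,2)–%(3,1)= %(2,3)–%(2,4)= %(2,3)–%(3,3)= %(2,3)–@(3,4)≠ %(2,3)–%(3,2)= %(2,4)–%(2,5)= %(2,4)–@(3,4)≠ %(2,4)–%(3,5)= %(2,4)–%(3,3)= %(2,5)–%(2,6)= %(2,5)–%(3,5)= %(2,5)–%(3,6)= %(2,5)–@(3,4)≠ %(2,6)–%(3,6)= %(2,6)–%(3,5)=  → 5/25 unlike.
Row 3: @(3,0)–%(3,1)≠ @(3,0)–%(4,1)≠ %(3,1)–%(3,2)= %(3,1)–%(4,1)= %(3,1)–%(4,2)= %(3,2)–%(3,3)= %(3,2)–%(4,2)= %(3,2)–%(4,3)= %(3,2)–%(4,1)= %(3,3)–@(3,4)≠ %(3,3)–%(4,3)= %(3,3)–%(4,4)= %(3,3)–%(4,2)= @(3,4)–%(3,5)≠ @(3,4)–%(4,4)≠ @(3,4)–%(4,5)≠ @(3,4)–%(4,3)≠ %(3,5)–%(3,6)= %(3,5)–%(4,5)= %(3,5)–%(4,6)= %(3,5)–%(4,4)= %(3,6)–%(4,6)= %(3,6)–%(4,5)=  → 7/23 unlike.
Row 4: %(4,1)–%(4,2)= %(4,1)–%(5,2)= %(4,1)–@(5,0)≠ %(4,2)–%(4,3)= %(4,2)–%(5,2)= %(4,2)–%(5,3)= %(4,3)–%(4,4)= %(4,3)–%(5,3)= %(4,3)–@(5,4)≠ %(4,3)–%(5,2)= %(4,4)–%(4,5)= %(4,4)–@(5,4)≠ %(4,4)–%(5,5)= %(4,4)–%(5,3)= %(4,5)–%(4,6)= %(4,5)–%(5,5)= %(4,5)–%(5,6)= %(4,5)–@(5,4)≠ %(4,6)–%(5,6)= %(4,6)–%(5,5)=  → 4/20 unlike.
Row 5: %(5,2)–%(5,3)= %(5,3)–@(5,4)≠ @(5,4)–%(5,5)≠ %(5,5)–%(5,6)=  → 2/4 unlike.
Total adjacent occupied pairs: 113; unlike-type pairs: 33.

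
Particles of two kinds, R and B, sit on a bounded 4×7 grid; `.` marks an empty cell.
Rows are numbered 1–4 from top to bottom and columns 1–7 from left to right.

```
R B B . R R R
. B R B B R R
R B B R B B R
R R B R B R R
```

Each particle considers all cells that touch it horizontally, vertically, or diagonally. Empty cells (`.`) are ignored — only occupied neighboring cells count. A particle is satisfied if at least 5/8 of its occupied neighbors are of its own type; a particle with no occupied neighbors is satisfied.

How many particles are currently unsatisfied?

(1,1)R 0/2 unhappy
(1,2)B 2/4 unhappy
(1,3)B 3/4 ok
(1,5)R 2/4 unhappy
(1,6)R 4/5 ok
(1,7)R 3/3 ok
(2,2)B 4/7 unhappy
(2,3)R 1/7 unhappy
(2,4)B 4/7 unhappy
(2,5)B 3/7 unhappy
(2,6)R 5/8 ok
(2,7)R 4/5 ok
(3,1)R 2/4 unhappy
(3,2)B 3/7 unhappy
(3,3)B 4/8 unhappy
(3,4)R 2/8 unhappy
(3,5)B 4/8 unhappy
(3,6)B 3/8 unhappy
(3,7)R 4/5 ok
(4,1)R 2/3 ok
(4,2)R 2/5 unhappy
(4,3)B 2/5 unhappy
(4,4)R 1/5 unhappy
(4,5)B 2/5 unhappy
(4,6)R 2/5 unhappy
(4,7)R 2/3 ok
Unsatisfied: (1,1), (1,2), (1,5), (2,2), (2,3), (2,4), (2,5), (3,1), (3,2), (3,3), (3,4), (3,5), (3,6), (4,2), (4,3), (4,4), (4,5), (4,6) — 18 in total.

18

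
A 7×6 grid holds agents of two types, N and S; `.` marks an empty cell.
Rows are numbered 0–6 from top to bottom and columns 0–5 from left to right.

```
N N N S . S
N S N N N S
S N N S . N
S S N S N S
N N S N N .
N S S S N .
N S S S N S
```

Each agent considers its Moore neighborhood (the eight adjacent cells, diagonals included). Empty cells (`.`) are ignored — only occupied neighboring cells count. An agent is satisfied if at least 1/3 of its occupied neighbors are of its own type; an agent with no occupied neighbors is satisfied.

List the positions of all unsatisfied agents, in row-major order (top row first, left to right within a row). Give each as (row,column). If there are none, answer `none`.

Row 0: (0,0)N 2/3 ✓ · (0,1)N 4/5 ✓ · (0,2)N 3/5 ✓ · (0,3)S 0/4 ✗ · (0,5)S 1/2 ✓
Row 1: (1,0)N 3/5 ✓ · (1,1)S 1/8 ✗ · (1,2)N 5/8 ✓ · (1,3)N 4/6 ✓ · (1,4)N 2/6 ✓ · (1,5)S 1/3 ✓
Row 2: (2,0)S 3/5 ✓ · (2,1)N 4/8 ✓ · (2,2)N 4/8 ✓ · (2,3)S 1/7 ✗ · (2,5)N 2/4 ✓
Row 3: (3,0)S 2/5 ✓ · (3,1)S 3/8 ✓ · (3,2)N 4/8 ✓ · (3,3)S 2/7 ✗ · (3,4)N 3/6 ✓ · (3,5)S 0/3 ✗
Row 4: (4,0)N 2/5 ✓ · (4,1)N 3/8 ✓ · (4,2)S 5/8 ✓ · (4,3)N 4/8 ✓ · (4,4)N 3/6 ✓
Row 5: (5,0)N 3/5 ✓ · (5,1)S 4/8 ✓ · (5,2)S 6/8 ✓ · (5,3)S 4/8 ✓ · (5,4)N 3/6 ✓
Row 6: (6,0)N 1/3 ✓ · (6,1)S 3/5 ✓ · (6,2)S 5/5 ✓ · (6,3)S 3/5 ✓ · (6,4)N 1/4 ✗ · (6,5)S 0/2 ✗

(0,3), (1,1), (2,3), (3,3), (3,5), (6,4), (6,5)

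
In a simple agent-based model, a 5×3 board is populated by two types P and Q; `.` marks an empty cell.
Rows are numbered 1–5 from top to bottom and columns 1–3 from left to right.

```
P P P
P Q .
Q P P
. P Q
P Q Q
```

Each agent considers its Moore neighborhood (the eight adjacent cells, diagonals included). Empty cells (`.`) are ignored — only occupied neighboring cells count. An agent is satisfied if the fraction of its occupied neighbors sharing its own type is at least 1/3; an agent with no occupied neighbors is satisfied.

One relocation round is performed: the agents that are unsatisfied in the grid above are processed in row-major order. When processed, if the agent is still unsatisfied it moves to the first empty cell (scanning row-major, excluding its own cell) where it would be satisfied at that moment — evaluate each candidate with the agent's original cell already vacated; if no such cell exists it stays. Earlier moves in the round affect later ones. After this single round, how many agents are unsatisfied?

1

Initially unsatisfied (in order): (2,2), (3,1).
  (2,2) → (4,1).
  (3,1): no empty cell satisfies it; stays.
Resulting grid:
P P P
P . .
Q P P
Q P Q
P Q Q
Unsatisfied now: (3,1).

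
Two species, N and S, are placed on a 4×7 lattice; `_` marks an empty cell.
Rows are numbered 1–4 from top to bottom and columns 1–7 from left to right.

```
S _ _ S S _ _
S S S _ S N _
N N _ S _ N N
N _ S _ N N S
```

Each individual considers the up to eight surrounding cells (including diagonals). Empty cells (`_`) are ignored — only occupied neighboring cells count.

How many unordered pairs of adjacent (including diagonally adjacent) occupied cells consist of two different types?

13

Scan each occupied cell's neighbors to the right and below (and the two forward diagonals) so each pair is counted once.
From row 1: 1 unlike of 7 pairs (running 1/7).
From row 2: 7 unlike of 13 pairs (running 8/20).
From row 3: 4 unlike of 12 pairs (running 12/32).
From row 4: 1 unlike of 2 pairs (running 13/34).
Total adjacent occupied pairs: 34; unlike-type pairs: 13.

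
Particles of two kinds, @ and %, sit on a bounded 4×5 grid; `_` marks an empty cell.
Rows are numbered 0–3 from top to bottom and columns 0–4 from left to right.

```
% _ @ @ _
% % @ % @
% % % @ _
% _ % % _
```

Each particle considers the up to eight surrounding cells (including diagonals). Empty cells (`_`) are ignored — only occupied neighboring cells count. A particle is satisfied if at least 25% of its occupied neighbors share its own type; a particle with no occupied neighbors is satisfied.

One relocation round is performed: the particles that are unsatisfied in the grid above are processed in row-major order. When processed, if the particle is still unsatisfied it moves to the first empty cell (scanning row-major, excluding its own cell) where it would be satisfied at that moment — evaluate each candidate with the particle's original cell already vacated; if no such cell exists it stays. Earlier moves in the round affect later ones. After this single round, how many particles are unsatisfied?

Initially unsatisfied (in order): (1,3).
  (1,3) → (0,1).
Resulting grid:
% % @ @ _
% % @ _ @
% % % @ _
% _ % % _
All satisfied now.

0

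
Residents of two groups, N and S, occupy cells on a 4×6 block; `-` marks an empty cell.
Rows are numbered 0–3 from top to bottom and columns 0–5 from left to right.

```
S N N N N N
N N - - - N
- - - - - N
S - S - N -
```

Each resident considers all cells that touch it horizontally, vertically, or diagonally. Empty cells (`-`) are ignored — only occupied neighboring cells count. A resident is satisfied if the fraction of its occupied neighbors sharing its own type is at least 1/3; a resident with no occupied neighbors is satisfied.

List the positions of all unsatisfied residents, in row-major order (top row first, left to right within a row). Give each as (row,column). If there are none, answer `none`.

(0,0)S 0/3 unhappy
(0,1)N 3/4 ok
(0,2)N 3/3 ok
(0,3)N 2/2 ok
(0,4)N 3/3 ok
(0,5)N 2/2 ok
(1,0)N 2/3 ok
(1,1)N 3/4 ok
(1,5)N 3/3 ok
(2,5)N 2/2 ok
(3,0)S 0/0 ok
(3,2)S 0/0 ok
(3,4)N 1/1 ok

(0,0)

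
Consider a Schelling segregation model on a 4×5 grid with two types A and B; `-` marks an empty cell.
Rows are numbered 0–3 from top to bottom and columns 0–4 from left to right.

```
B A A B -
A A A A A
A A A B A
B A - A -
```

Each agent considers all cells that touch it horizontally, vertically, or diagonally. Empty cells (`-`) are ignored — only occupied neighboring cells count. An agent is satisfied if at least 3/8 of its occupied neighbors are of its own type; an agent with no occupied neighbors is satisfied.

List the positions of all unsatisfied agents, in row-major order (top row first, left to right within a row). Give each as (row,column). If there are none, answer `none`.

(0,0)B 0/3 not
(0,1)A 4/5 satisfied
(0,2)A 4/5 satisfied
(0,3)B 0/4 not
(1,0)A 4/5 satisfied
(1,1)A 7/8 satisfied
(1,2)A 6/8 satisfied
(1,3)A 5/7 satisfied
(1,4)A 2/4 satisfied
(2,0)A 4/5 satisfied
(2,1)A 6/7 satisfied
(2,2)A 6/7 satisfied
(2,3)B 0/6 not
(2,4)A 3/4 satisfied
(3,0)B 0/3 not
(3,1)A 3/4 satisfied
(3,3)A 2/3 satisfied

(0,0), (0,3), (2,3), (3,0)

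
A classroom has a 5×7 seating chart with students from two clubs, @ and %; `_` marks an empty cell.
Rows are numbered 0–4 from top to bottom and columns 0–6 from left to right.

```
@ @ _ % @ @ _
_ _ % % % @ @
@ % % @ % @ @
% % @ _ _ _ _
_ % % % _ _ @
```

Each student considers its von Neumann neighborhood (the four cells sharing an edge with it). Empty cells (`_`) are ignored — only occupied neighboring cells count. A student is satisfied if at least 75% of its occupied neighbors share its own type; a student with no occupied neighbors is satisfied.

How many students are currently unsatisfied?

(0,0)@ 1/1 ✓
(0,1)@ 1/1 ✓
(0,3)% 1/2 ✗
(0,4)@ 1/3 ✗
(0,5)@ 2/2 ✓
(1,2)% 2/2 ✓
(1,3)% 3/4 ✓
(1,4)% 2/4 ✗
(1,5)@ 3/4 ✓
(1,6)@ 2/2 ✓
(2,0)@ 0/2 ✗
(2,1)% 2/3 ✗
(2,2)% 2/4 ✗
(2,3)@ 0/3 ✗
(2,4)% 1/3 ✗
(2,5)@ 2/3 ✗
(2,6)@ 2/2 ✓
(3,0)% 1/2 ✗
(3,1)% 3/4 ✓
(3,2)@ 0/3 ✗
(4,1)% 2/2 ✓
(4,2)% 2/3 ✗
(4,3)% 1/1 ✓
(4,6)@ 0/0 ✓
Unsatisfied: (0,3), (0,4), (1,4), (2,0), (2,1), (2,2), (2,3), (2,4), (2,5), (3,0), (3,2), (4,2) — 12 in total.

12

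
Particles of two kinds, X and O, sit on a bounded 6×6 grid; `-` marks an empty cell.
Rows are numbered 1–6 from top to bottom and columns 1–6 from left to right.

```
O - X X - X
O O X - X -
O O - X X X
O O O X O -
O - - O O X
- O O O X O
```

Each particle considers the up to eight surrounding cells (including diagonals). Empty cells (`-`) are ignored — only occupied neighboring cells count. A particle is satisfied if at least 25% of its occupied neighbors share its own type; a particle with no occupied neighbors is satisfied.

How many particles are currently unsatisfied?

1

(1,1)O 2/2 satisfied
(1,3)X 2/3 satisfied
(1,4)X 3/3 satisfied
(1,6)X 1/1 satisfied
(2,1)O 4/4 satisfied
(2,2)O 4/6 satisfied
(2,3)X 3/5 satisfied
(2,5)X 5/5 satisfied
(3,1)O 5/5 satisfied
(3,2)O 6/7 satisfied
(3,4)X 4/6 satisfied
(3,5)X 4/5 satisfied
(3,6)X 2/3 satisfied
(4,1)O 4/4 satisfied
(4,2)O 5/5 satisfied
(4,3)O 3/5 satisfied
(4,4)X 2/6 satisfied
(4,5)O 2/7 satisfied
(5,1)O 3/3 satisfied
(5,4)O 5/7 satisfied
(5,5)O 4/7 satisfied
(5,6)X 1/4 satisfied
(6,2)O 2/2 satisfied
(6,3)O 3/3 satisfied
(6,4)O 3/4 satisfied
(6,5)X 1/5 not
(6,6)O 1/3 satisfied
Unsatisfied: (6,5) — 1 in total.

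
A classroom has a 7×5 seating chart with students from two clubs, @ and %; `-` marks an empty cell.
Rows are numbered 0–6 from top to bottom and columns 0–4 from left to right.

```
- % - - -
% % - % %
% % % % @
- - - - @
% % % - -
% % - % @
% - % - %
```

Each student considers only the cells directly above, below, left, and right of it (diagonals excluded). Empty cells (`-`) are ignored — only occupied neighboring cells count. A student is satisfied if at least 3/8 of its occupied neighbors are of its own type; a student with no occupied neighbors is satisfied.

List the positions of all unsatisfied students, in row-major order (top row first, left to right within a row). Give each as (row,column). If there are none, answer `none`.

(2,4), (5,3), (5,4), (6,4)

(0,1)% 1/1 satisfied
(1,0)% 2/2 satisfied
(1,1)% 3/3 satisfied
(1,3)% 2/2 satisfied
(1,4)% 1/2 satisfied
(2,0)% 2/2 satisfied
(2,1)% 3/3 satisfied
(2,2)% 2/2 satisfied
(2,3)% 2/3 satisfied
(2,4)@ 1/3 not
(3,4)@ 1/1 satisfied
(4,0)% 2/2 satisfied
(4,1)% 3/3 satisfied
(4,2)% 1/1 satisfied
(5,0)% 3/3 satisfied
(5,1)% 2/2 satisfied
(5,3)% 0/1 not
(5,4)@ 0/2 not
(6,0)% 1/1 satisfied
(6,2)% 0/0 satisfied
(6,4)% 0/1 not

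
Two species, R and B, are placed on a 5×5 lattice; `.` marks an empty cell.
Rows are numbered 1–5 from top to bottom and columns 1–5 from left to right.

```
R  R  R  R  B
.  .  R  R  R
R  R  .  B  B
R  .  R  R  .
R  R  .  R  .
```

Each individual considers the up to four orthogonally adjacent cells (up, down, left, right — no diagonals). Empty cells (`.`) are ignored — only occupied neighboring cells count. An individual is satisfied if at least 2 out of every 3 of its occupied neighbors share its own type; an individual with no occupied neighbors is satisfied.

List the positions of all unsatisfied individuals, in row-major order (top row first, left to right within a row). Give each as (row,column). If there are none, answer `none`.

(1,5), (2,5), (3,4), (3,5)

(1,1)R 1/1 satisfied
(1,2)R 2/2 satisfied
(1,3)R 3/3 satisfied
(1,4)R 2/3 satisfied
(1,5)B 0/2 not
(2,3)R 2/2 satisfied
(2,4)R 3/4 satisfied
(2,5)R 1/3 not
(3,1)R 2/2 satisfied
(3,2)R 1/1 satisfied
(3,4)B 1/3 not
(3,5)B 1/2 not
(4,1)R 2/2 satisfied
(4,3)R 1/1 satisfied
(4,4)R 2/3 satisfied
(5,1)R 2/2 satisfied
(5,2)R 1/1 satisfied
(5,4)R 1/1 satisfied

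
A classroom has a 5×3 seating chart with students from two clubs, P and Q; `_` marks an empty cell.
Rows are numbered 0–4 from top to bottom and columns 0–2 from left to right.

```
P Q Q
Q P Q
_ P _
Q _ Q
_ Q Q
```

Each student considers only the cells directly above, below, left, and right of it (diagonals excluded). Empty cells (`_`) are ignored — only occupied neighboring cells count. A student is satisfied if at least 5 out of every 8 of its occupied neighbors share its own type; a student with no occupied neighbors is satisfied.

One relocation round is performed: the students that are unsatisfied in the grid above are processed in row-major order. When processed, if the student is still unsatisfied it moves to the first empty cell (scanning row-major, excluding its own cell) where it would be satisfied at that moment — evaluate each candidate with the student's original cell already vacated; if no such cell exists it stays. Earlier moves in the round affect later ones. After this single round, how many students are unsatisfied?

Initially unsatisfied (in order): (0,0), (0,1), (1,0), (1,1), (1,2).
  (0,0): no empty cell satisfies it; stays.
  (0,1) → (2,0).
  (1,0) → (2,2).
  (1,1): no empty cell satisfies it; stays.
  (1,2): now satisfied by earlier moves; stays.
Resulting grid:
P _ Q
_ P Q
Q P Q
Q _ Q
_ Q Q
Unsatisfied now: (1,1), (2,0), (2,1).

3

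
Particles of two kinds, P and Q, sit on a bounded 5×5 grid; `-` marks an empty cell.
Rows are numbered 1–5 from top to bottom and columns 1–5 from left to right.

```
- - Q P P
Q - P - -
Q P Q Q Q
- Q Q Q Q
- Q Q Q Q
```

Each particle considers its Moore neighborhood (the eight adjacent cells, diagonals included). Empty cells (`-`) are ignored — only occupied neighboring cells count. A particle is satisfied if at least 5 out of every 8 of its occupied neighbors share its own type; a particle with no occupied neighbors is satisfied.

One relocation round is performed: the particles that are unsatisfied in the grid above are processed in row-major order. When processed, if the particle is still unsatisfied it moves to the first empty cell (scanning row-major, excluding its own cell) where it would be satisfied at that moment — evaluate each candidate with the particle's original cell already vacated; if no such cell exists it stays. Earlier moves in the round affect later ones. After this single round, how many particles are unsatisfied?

1

Initially unsatisfied (in order): (1,3), (2,1), (2,3), (3,2).
  (1,3) → (1,1).
  (2,1): now satisfied by earlier moves; stays.
  (2,3) → (1,3).
  (3,2): no empty cell satisfies it; stays.
Resulting grid:
Q - P P P
Q - - - -
Q P Q Q Q
- Q Q Q Q
- Q Q Q Q
Unsatisfied now: (3,2).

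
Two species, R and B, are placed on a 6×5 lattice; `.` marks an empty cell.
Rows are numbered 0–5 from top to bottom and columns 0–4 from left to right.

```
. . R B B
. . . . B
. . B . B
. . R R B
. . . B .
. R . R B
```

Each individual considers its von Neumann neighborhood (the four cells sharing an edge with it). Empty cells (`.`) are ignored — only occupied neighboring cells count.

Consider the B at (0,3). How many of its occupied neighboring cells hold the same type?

1

Occupied neighbors of (0,3): (0,2)=R, (0,4)=B.
Same type (B): 1 of 2.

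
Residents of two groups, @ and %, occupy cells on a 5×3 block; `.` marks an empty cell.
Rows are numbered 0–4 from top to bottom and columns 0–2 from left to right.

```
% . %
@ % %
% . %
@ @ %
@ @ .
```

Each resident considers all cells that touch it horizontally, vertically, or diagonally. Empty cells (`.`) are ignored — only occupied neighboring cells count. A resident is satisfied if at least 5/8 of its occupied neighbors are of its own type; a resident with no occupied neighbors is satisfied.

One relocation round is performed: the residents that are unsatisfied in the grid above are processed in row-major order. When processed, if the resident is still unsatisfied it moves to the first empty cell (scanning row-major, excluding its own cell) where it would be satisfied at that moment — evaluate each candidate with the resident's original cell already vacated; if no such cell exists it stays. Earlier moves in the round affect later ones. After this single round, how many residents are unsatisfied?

Initially unsatisfied (in order): (0,0), (1,0), (2,0), (3,1), (3,2).
  (0,0) → (0,1).
  (1,0) → (4,2).
  (2,0) → (0,0).
  (3,1): now satisfied by earlier moves; stays.
  (3,2) → (1,0).
Resulting grid:
% % %
% % %
. . %
@ @ .
@ @ @
All satisfied now.

0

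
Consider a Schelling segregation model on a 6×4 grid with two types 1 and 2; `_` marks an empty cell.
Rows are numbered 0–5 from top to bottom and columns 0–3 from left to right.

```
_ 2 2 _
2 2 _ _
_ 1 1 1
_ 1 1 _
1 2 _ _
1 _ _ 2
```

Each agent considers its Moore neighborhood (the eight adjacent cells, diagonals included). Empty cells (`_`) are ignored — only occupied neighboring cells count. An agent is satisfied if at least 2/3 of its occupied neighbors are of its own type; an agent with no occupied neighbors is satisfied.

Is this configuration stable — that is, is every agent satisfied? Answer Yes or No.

No

Row 0: (0,1)2 3/3 ✓ · (0,2)2 2/2 ✓
Row 1: (1,0)2 2/3 ✓ · (1,1)2 3/5 ✗
Row 2: (2,1)1 3/5 ✗ · (2,2)1 4/5 ✓ · (2,3)1 2/2 ✓
Row 3: (3,1)1 4/5 ✓ · (3,2)1 4/5 ✓
Row 4: (4,0)1 2/3 ✓ · (4,1)2 0/4 ✗
Row 5: (5,0)1 1/2 ✗ · (5,3)2 0/0 ✓
For instance (1,1) has only 3/5 same-type neighbors, below 2/3.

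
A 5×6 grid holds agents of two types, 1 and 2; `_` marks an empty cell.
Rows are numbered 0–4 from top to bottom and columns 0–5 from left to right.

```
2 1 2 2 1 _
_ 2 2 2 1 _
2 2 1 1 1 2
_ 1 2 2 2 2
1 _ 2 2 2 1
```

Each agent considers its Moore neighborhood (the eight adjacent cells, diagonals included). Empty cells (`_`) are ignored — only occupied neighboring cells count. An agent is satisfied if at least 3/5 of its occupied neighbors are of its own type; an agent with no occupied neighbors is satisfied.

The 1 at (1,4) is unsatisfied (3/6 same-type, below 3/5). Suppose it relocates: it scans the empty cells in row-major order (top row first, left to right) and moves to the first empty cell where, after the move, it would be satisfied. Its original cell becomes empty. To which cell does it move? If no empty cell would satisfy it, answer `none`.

Vacating (1,4). Empty cells in order:
  (0,5): 1/1 same-type → satisfied — stop here.

(0,5)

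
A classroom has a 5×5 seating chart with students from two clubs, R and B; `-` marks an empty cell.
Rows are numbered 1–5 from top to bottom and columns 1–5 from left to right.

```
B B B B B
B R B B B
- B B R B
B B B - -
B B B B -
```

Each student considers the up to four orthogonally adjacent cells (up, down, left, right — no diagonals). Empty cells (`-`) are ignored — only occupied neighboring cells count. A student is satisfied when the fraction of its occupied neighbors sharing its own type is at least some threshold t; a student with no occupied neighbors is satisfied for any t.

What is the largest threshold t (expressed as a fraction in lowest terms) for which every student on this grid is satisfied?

0/1

Row 1: (1,1)B 2/2 · (1,2)B 2/3 · (1,3)B 3/3 · (1,4)B 3/3 · (1,5)B 2/2
Row 2: (2,1)B 1/2 · (2,2)R 0/4 · (2,3)B 3/4 · (2,4)B 3/4 · (2,5)B 3/3
Row 3: (3,2)B 2/3 · (3,3)B 3/4 · (3,4)R 0/3 · (3,5)B 1/2
Row 4: (4,1)B 2/2 · (4,2)B 4/4 · (4,3)B 3/3
Row 5: (5,1)B 2/2 · (5,2)B 3/3 · (5,3)B 3/3 · (5,4)B 1/1
The smallest same-type fraction is 0/4 at (2,2), which reduces to 0/1. Any threshold above that leaves this student unsatisfied.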